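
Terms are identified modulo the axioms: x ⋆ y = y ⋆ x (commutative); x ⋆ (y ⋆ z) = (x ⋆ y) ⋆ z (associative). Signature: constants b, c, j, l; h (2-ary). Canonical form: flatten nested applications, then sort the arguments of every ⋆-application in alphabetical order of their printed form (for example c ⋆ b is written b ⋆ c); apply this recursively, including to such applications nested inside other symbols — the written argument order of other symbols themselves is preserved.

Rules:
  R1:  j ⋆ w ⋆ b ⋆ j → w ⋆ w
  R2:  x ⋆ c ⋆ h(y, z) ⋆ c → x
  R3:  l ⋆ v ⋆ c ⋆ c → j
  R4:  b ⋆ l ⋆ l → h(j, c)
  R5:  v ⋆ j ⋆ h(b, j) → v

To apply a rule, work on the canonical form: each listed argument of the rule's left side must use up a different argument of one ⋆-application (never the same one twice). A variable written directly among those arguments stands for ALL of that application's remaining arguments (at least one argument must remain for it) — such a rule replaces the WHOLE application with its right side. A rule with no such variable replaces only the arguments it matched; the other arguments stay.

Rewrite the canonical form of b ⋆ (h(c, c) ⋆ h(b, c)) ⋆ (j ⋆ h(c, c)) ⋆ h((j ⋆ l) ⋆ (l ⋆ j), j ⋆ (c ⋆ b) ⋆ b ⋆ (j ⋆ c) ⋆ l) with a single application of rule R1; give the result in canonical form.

Answer: b ⋆ h(b, c) ⋆ h(c, c) ⋆ h(c, c) ⋆ h(j ⋆ j ⋆ l ⋆ l, b ⋆ b ⋆ c ⋆ c ⋆ c ⋆ c ⋆ l ⋆ l) ⋆ j

Derivation:
Canonical form:  b ⋆ h(b, c) ⋆ h(c, c) ⋆ h(c, c) ⋆ h(j ⋆ j ⋆ l ⋆ l, b ⋆ b ⋆ c ⋆ c ⋆ j ⋆ j ⋆ l) ⋆ j
Match R1:  consume b, j, j;  w := b ⋆ c ⋆ c ⋆ l
Every leftover argument binds to the variable; the entire application is replaced.
Result:  b ⋆ h(b, c) ⋆ h(c, c) ⋆ h(c, c) ⋆ h(j ⋆ j ⋆ l ⋆ l, b ⋆ b ⋆ c ⋆ c ⋆ c ⋆ c ⋆ l ⋆ l) ⋆ j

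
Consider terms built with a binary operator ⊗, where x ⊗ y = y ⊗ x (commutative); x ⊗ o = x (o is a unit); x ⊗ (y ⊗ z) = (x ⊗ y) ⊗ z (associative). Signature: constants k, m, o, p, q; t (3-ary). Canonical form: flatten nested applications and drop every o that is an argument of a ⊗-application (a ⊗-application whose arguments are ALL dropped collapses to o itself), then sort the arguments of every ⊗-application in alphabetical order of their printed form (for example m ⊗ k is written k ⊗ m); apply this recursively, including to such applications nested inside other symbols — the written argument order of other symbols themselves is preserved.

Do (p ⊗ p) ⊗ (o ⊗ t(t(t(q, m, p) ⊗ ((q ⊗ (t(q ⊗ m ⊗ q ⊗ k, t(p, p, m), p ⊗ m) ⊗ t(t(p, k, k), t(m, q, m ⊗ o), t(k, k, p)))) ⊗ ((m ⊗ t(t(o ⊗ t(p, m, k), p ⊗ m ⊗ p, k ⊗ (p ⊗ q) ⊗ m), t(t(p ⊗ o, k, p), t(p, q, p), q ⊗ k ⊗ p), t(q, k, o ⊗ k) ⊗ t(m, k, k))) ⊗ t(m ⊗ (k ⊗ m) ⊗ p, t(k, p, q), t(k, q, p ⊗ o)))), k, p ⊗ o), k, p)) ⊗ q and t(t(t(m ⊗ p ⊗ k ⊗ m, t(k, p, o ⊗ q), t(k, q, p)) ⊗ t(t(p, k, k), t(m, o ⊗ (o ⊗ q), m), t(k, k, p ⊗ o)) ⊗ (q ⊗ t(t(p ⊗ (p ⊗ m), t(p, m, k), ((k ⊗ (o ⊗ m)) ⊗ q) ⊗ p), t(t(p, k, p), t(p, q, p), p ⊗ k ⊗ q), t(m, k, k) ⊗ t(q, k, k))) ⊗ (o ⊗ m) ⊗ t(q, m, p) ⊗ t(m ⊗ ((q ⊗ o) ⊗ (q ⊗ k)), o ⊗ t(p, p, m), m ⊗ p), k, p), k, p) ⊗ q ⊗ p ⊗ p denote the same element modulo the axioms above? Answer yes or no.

Left:  (p ⊗ p) ⊗ (o ⊗ t(t(t(q, m, p) ⊗ ((q ⊗ (t(q ⊗ m ⊗ q ⊗ k, t(p, p, m), p ⊗ m) ⊗ t(t(p, k, k), t(m, q, m ⊗ o), t(k, k, p)))) ⊗ ((m ⊗ t(t(o ⊗ t(p, m, k), p ⊗ m ⊗ p, k ⊗ (p ⊗ q) ⊗ m), t(t(p ⊗ o, k, p), t(p, q, p), q ⊗ k ⊗ p), t(q, k, o ⊗ k) ⊗ t(m, k, k))) ⊗ t(m ⊗ (k ⊗ m) ⊗ p, t(k, p, q), t(k, q, p ⊗ o)))), k, p ⊗ o), k, p)) ⊗ q
  Un-nest:  p ⊗ p ⊗ o ⊗ t(t(t(q, m, p) ⊗ ((q ⊗ (t(q ⊗ m ⊗ q ⊗ k, t(p, p, m), p ⊗ m) ⊗ t(t(p, k, k), t(m, q, m ⊗ o), t(k, k, p)))) ⊗ ((m ⊗ t(t(o ⊗ t(p, m, k), p ⊗ m ⊗ p, k ⊗ (p ⊗ q) ⊗ m), t(t(p ⊗ o, k, p), t(p, q, p), q ⊗ k ⊗ p), t(q, k, o ⊗ k) ⊗ t(m, k, k))) ⊗ t(m ⊗ (k ⊗ m) ⊗ p, t(k, p, q), t(k, q, p ⊗ o)))), k, p ⊗ o), k, p) ⊗ q
  Inside:  t(t(t(q, m, p) ⊗ ((q ⊗ (t(q ⊗ m ⊗ q ⊗ k, t(p, p, m), p ⊗ m) ⊗ t(t(p, k, k), t(m, q, m ⊗ o), t(k, k, p)))) ⊗ ((m ⊗ t(t(o ⊗ t(p, m, k), p ⊗ m ⊗ p, k ⊗ (p ⊗ q) ⊗ m), t(t(p ⊗ o, k, p), t(p, q, p), q ⊗ k ⊗ p), t(q, k, o ⊗ k) ⊗ t(m, k, k))) ⊗ t(m ⊗ (k ⊗ m) ⊗ p, t(k, p, q), t(k, q, p ⊗ o)))), k, p ⊗ o), k, p)  →  t(t(m ⊗ q ⊗ t(k ⊗ m ⊗ m ⊗ p, t(k, p, q), t(k, q, p)) ⊗ t(k ⊗ m ⊗ q ⊗ q, t(p, p, m), m ⊗ p) ⊗ t(q, m, p) ⊗ t(t(p, k, k), t(m, q, m), t(k, k, p)) ⊗ t(t(t(p, m, k), m ⊗ p ⊗ p, k ⊗ m ⊗ p ⊗ q), t(t(p, k, p), t(p, q, p), k ⊗ p ⊗ q), t(m, k, k) ⊗ t(q, k, k)), k, p), k, p)
  Drop the unit:  drop o
  Sort:  p ⊗ p ⊗ q ⊗ t(t(m ⊗ q ⊗ t(k ⊗ m ⊗ m ⊗ p, t(k, p, q), t(k, q, p)) ⊗ t(k ⊗ m ⊗ q ⊗ q, t(p, p, m), m ⊗ p) ⊗ t(q, m, p) ⊗ t(t(p, k, k), t(m, q, m), t(k, k, p)) ⊗ t(t(t(p, m, k), m ⊗ p ⊗ p, k ⊗ m ⊗ p ⊗ q), t(t(p, k, p), t(p, q, p), k ⊗ p ⊗ q), t(m, k, k) ⊗ t(q, k, k)), k, p), k, p)
Right:  t(t(t(m ⊗ p ⊗ k ⊗ m, t(k, p, o ⊗ q), t(k, q, p)) ⊗ t(t(p, k, k), t(m, o ⊗ (o ⊗ q), m), t(k, k, p ⊗ o)) ⊗ (q ⊗ t(t(p ⊗ (p ⊗ m), t(p, m, k), ((k ⊗ (o ⊗ m)) ⊗ q) ⊗ p), t(t(p, k, p), t(p, q, p), p ⊗ k ⊗ q), t(m, k, k) ⊗ t(q, k, k))) ⊗ (o ⊗ m) ⊗ t(q, m, p) ⊗ t(m ⊗ ((q ⊗ o) ⊗ (q ⊗ k)), o ⊗ t(p, p, m), m ⊗ p), k, p), k, p) ⊗ q ⊗ p ⊗ p
  Canonicalize subterm:  t(t(t(m ⊗ p ⊗ k ⊗ m, t(k, p, o ⊗ q), t(k, q, p)) ⊗ t(t(p, k, k), t(m, o ⊗ (o ⊗ q), m), t(k, k, p ⊗ o)) ⊗ (q ⊗ t(t(p ⊗ (p ⊗ m), t(p, m, k), ((k ⊗ (o ⊗ m)) ⊗ q) ⊗ p), t(t(p, k, p), t(p, q, p), p ⊗ k ⊗ q), t(m, k, k) ⊗ t(q, k, k))) ⊗ (o ⊗ m) ⊗ t(q, m, p) ⊗ t(m ⊗ ((q ⊗ o) ⊗ (q ⊗ k)), o ⊗ t(p, p, m), m ⊗ p), k, p), k, p)  →  t(t(m ⊗ q ⊗ t(k ⊗ m ⊗ m ⊗ p, t(k, p, q), t(k, q, p)) ⊗ t(k ⊗ m ⊗ q ⊗ q, t(p, p, m), m ⊗ p) ⊗ t(q, m, p) ⊗ t(t(m ⊗ p ⊗ p, t(p, m, k), k ⊗ m ⊗ p ⊗ q), t(t(p, k, p), t(p, q, p), k ⊗ p ⊗ q), t(m, k, k) ⊗ t(q, k, k)) ⊗ t(t(p, k, k), t(m, q, m), t(k, k, p)), k, p), k, p)
  Order the arguments:  p ⊗ p ⊗ q ⊗ t(t(m ⊗ q ⊗ t(k ⊗ m ⊗ m ⊗ p, t(k, p, q), t(k, q, p)) ⊗ t(k ⊗ m ⊗ q ⊗ q, t(p, p, m), m ⊗ p) ⊗ t(q, m, p) ⊗ t(t(m ⊗ p ⊗ p, t(p, m, k), k ⊗ m ⊗ p ⊗ q), t(t(p, k, p), t(p, q, p), k ⊗ p ⊗ q), t(m, k, k) ⊗ t(q, k, k)) ⊗ t(t(p, k, k), t(m, q, m), t(k, k, p)), k, p), k, p)

Answer: no — p ⊗ p ⊗ q ⊗ t(t(m ⊗ q ⊗ t(k ⊗ m ⊗ m ⊗ p, t(k, p, q), t(k, q, p)) ⊗ t(k ⊗ m ⊗ q ⊗ q, t(p, p, m), m ⊗ p) ⊗ t(q, m, p) ⊗ t(t(p, k, k), t(m, q, m), t(k, k, p)) ⊗ t(t(t(p, m, k), m ⊗ p ⊗ p, k ⊗ m ⊗ p ⊗ q), t(t(p, k, p), t(p, q, p), k ⊗ p ⊗ q), t(m, k, k) ⊗ t(q, k, k)), k, p), k, p) vs p ⊗ p ⊗ q ⊗ t(t(m ⊗ q ⊗ t(k ⊗ m ⊗ m ⊗ p, t(k, p, q), t(k, q, p)) ⊗ t(k ⊗ m ⊗ q ⊗ q, t(p, p, m), m ⊗ p) ⊗ t(q, m, p) ⊗ t(t(m ⊗ p ⊗ p, t(p, m, k), k ⊗ m ⊗ p ⊗ q), t(t(p, k, p), t(p, q, p), k ⊗ p ⊗ q), t(m, k, k) ⊗ t(q, k, k)) ⊗ t(t(p, k, k), t(m, q, m), t(k, k, p)), k, p), k, p)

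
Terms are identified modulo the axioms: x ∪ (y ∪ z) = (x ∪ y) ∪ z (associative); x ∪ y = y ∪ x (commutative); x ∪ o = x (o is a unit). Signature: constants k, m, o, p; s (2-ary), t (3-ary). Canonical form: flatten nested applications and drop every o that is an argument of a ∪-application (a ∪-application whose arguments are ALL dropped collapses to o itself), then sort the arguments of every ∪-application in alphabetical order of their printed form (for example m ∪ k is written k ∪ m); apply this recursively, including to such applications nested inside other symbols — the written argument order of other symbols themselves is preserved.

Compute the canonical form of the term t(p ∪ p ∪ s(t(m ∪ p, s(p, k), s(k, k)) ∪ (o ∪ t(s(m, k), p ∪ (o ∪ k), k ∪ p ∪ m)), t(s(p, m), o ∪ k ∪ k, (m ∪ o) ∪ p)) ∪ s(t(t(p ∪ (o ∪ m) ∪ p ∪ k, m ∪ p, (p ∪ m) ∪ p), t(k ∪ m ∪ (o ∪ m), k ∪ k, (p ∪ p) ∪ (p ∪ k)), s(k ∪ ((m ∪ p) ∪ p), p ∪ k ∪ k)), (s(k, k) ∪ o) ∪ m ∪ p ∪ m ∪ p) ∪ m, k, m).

Focus inside:  p ∪ p ∪ s(t(m ∪ p, s(p, k), s(k, k)) ∪ (o ∪ t(s(m, k), p ∪ (o ∪ k), k ∪ p ∪ m)), t(s(p, m), o ∪ k ∪ k, (m ∪ o) ∪ p)) ∪ s(t(t(p ∪ (o ∪ m) ∪ p ∪ k, m ∪ p, (p ∪ m) ∪ p), t(k ∪ m ∪ (o ∪ m), k ∪ k, (p ∪ p) ∪ (p ∪ k)), s(k ∪ ((m ∪ p) ∪ p), p ∪ k ∪ k)), (s(k, k) ∪ o) ∪ m ∪ p ∪ m ∪ p) ∪ m
Canonicalize subterm:  s(t(m ∪ p, s(p, k), s(k, k)) ∪ (o ∪ t(s(m, k), p ∪ (o ∪ k), k ∪ p ∪ m)), t(s(p, m), o ∪ k ∪ k, (m ∪ o) ∪ p))  →  s(t(m ∪ p, s(p, k), s(k, k)) ∪ t(s(m, k), k ∪ p, k ∪ m ∪ p), t(s(p, m), k ∪ k, m ∪ p))
Canonicalize subterm:  s(t(t(p ∪ (o ∪ m) ∪ p ∪ k, m ∪ p, (p ∪ m) ∪ p), t(k ∪ m ∪ (o ∪ m), k ∪ k, (p ∪ p) ∪ (p ∪ k)), s(k ∪ ((m ∪ p) ∪ p), p ∪ k ∪ k)), (s(k, k) ∪ o) ∪ m ∪ p ∪ m ∪ p)  →  s(t(t(k ∪ m ∪ p ∪ p, m ∪ p, m ∪ p ∪ p), t(k ∪ m ∪ m, k ∪ k, k ∪ p ∪ p ∪ p), s(k ∪ m ∪ p ∪ p, k ∪ k ∪ p)), m ∪ m ∪ p ∪ p ∪ s(k, k))
Sort:  m ∪ p ∪ p ∪ s(t(m ∪ p, s(p, k), s(k, k)) ∪ t(s(m, k), k ∪ p, k ∪ m ∪ p), t(s(p, m), k ∪ k, m ∪ p)) ∪ s(t(t(k ∪ m ∪ p ∪ p, m ∪ p, m ∪ p ∪ p), t(k ∪ m ∪ m, k ∪ k, k ∪ p ∪ p ∪ p), s(k ∪ m ∪ p ∪ p, k ∪ k ∪ p)), m ∪ m ∪ p ∪ p ∪ s(k, k))
Reassemble:  t(m ∪ p ∪ p ∪ s(t(m ∪ p, s(p, k), s(k, k)) ∪ t(s(m, k), k ∪ p, k ∪ m ∪ p), t(s(p, m), k ∪ k, m ∪ p)) ∪ s(t(t(k ∪ m ∪ p ∪ p, m ∪ p, m ∪ p ∪ p), t(k ∪ m ∪ m, k ∪ k, k ∪ p ∪ p ∪ p), s(k ∪ m ∪ p ∪ p, k ∪ k ∪ p)), m ∪ m ∪ p ∪ p ∪ s(k, k)), k, m)

Answer: t(m ∪ p ∪ p ∪ s(t(m ∪ p, s(p, k), s(k, k)) ∪ t(s(m, k), k ∪ p, k ∪ m ∪ p), t(s(p, m), k ∪ k, m ∪ p)) ∪ s(t(t(k ∪ m ∪ p ∪ p, m ∪ p, m ∪ p ∪ p), t(k ∪ m ∪ m, k ∪ k, k ∪ p ∪ p ∪ p), s(k ∪ m ∪ p ∪ p, k ∪ k ∪ p)), m ∪ m ∪ p ∪ p ∪ s(k, k)), k, m)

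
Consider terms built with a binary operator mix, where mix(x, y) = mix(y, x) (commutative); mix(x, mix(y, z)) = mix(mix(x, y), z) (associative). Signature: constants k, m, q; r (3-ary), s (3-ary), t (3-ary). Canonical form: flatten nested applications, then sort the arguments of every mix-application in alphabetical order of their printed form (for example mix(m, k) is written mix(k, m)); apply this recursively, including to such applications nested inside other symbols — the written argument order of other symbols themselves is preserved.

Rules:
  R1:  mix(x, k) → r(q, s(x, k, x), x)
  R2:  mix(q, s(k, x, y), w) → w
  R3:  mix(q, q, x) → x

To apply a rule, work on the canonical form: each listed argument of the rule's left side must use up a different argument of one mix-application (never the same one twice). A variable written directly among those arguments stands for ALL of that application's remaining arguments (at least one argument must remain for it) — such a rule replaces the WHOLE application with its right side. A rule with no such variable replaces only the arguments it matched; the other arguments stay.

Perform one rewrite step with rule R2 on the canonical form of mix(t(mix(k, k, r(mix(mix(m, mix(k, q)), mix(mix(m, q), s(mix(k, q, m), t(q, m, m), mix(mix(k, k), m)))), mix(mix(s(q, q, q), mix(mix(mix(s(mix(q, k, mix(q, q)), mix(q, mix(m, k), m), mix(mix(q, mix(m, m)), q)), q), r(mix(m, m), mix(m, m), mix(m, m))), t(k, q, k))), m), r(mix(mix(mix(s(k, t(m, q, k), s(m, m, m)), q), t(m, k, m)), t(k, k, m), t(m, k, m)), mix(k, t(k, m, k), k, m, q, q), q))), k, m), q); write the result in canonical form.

Canonical form:  mix(q, t(mix(k, k, r(mix(k, m, m, q, q, s(mix(k, m, q), t(q, m, m), mix(k, k, m))), mix(m, q, r(mix(m, m), mix(m, m), mix(m, m)), s(mix(k, q, q, q), mix(k, m, m, q), mix(m, m, q, q)), s(q, q, q), t(k, q, k)), r(mix(q, s(k, t(m, q, k), s(m, m, m)), t(k, k, m), t(m, k, m), t(m, k, m)), mix(k, k, m, q, q, t(k, m, k)), q))), k, m))
Apply R2:  consuming q, s(k, t(m, q, k), s(m, m, m));  w := mix(t(k, k, m), t(m, k, m), t(m, k, m)), x := t(m, q, k), y := s(m, m, m)
The extension variable absorbs all remaining arguments, so the whole application is rewritten.
Giving:  mix(q, t(mix(k, k, r(mix(k, m, m, q, q, s(mix(k, m, q), t(q, m, m), mix(k, k, m))), mix(m, q, r(mix(m, m), mix(m, m), mix(m, m)), s(mix(k, q, q, q), mix(k, m, m, q), mix(m, m, q, q)), s(q, q, q), t(k, q, k)), r(mix(t(k, k, m), t(m, k, m), t(m, k, m)), mix(k, k, m, q, q, t(k, m, k)), q))), k, m))

Answer: mix(q, t(mix(k, k, r(mix(k, m, m, q, q, s(mix(k, m, q), t(q, m, m), mix(k, k, m))), mix(m, q, r(mix(m, m), mix(m, m), mix(m, m)), s(mix(k, q, q, q), mix(k, m, m, q), mix(m, m, q, q)), s(q, q, q), t(k, q, k)), r(mix(t(k, k, m), t(m, k, m), t(m, k, m)), mix(k, k, m, q, q, t(k, m, k)), q))), k, m))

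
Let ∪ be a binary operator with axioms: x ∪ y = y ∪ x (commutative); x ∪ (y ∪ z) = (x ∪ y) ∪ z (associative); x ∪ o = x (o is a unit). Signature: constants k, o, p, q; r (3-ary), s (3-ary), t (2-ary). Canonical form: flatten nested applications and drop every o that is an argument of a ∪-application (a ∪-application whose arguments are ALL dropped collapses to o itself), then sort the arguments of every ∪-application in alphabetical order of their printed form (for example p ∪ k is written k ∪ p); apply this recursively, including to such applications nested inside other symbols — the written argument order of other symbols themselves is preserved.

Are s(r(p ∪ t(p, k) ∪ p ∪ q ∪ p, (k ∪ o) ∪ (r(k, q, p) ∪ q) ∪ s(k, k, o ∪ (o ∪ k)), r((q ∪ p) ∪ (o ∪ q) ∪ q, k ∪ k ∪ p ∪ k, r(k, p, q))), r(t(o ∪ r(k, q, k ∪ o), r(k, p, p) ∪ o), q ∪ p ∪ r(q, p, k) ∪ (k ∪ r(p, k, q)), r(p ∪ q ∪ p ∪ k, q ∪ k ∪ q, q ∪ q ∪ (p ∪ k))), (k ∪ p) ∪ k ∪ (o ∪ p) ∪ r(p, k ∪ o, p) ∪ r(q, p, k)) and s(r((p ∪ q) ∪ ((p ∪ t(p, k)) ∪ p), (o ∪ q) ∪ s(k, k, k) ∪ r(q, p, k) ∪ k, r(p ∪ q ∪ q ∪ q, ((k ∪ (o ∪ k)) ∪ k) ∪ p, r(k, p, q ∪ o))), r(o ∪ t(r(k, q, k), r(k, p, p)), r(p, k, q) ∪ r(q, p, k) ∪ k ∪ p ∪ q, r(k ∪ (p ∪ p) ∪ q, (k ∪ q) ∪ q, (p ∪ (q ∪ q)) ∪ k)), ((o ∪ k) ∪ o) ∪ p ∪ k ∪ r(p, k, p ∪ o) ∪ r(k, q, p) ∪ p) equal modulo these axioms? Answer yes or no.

Answer: no — s(r(p ∪ p ∪ p ∪ q ∪ t(p, k), k ∪ q ∪ r(k, q, p) ∪ s(k, k, k), r(p ∪ q ∪ q ∪ q, k ∪ k ∪ k ∪ p, r(k, p, q))), r(t(r(k, q, k), r(k, p, p)), k ∪ p ∪ q ∪ r(p, k, q) ∪ r(q, p, k), r(k ∪ p ∪ p ∪ q, k ∪ q ∪ q, k ∪ p ∪ q ∪ q)), k ∪ k ∪ p ∪ p ∪ r(p, k, p) ∪ r(q, p, k)) vs s(r(p ∪ p ∪ p ∪ q ∪ t(p, k), k ∪ q ∪ r(q, p, k) ∪ s(k, k, k), r(p ∪ q ∪ q ∪ q, k ∪ k ∪ k ∪ p, r(k, p, q))), r(t(r(k, q, k), r(k, p, p)), k ∪ p ∪ q ∪ r(p, k, q) ∪ r(q, p, k), r(k ∪ p ∪ p ∪ q, k ∪ q ∪ q, k ∪ p ∪ q ∪ q)), k ∪ k ∪ p ∪ p ∪ r(k, q, p) ∪ r(p, k, p))

Derivation:
Left:  s(r(p ∪ t(p, k) ∪ p ∪ q ∪ p, (k ∪ o) ∪ (r(k, q, p) ∪ q) ∪ s(k, k, o ∪ (o ∪ k)), r((q ∪ p) ∪ (o ∪ q) ∪ q, k ∪ k ∪ p ∪ k, r(k, p, q))), r(t(o ∪ r(k, q, k ∪ o), r(k, p, p) ∪ o), q ∪ p ∪ r(q, p, k) ∪ (k ∪ r(p, k, q)), r(p ∪ q ∪ p ∪ k, q ∪ k ∪ q, q ∪ q ∪ (p ∪ k))), (k ∪ p) ∪ k ∪ (o ∪ p) ∪ r(p, k ∪ o, p) ∪ r(q, p, k))
  Focus inside:  (k ∪ p) ∪ k ∪ (o ∪ p) ∪ r(p, k ∪ o, p) ∪ r(q, p, k)
  Flatten:  k ∪ p ∪ k ∪ o ∪ p ∪ r(p, k ∪ o, p) ∪ r(q, p, k)
  Simplify inside:  r(p, k ∪ o, p)  →  r(p, k, p)
  Units out:  drop o
  Sort arguments:  k ∪ k ∪ p ∪ p ∪ r(p, k, p) ∪ r(q, p, k)
  Reassemble:  s(r(p ∪ p ∪ p ∪ q ∪ t(p, k), k ∪ q ∪ r(k, q, p) ∪ s(k, k, k), r(p ∪ q ∪ q ∪ q, k ∪ k ∪ k ∪ p, r(k, p, q))), r(t(r(k, q, k), r(k, p, p)), k ∪ p ∪ q ∪ r(p, k, q) ∪ r(q, p, k), r(k ∪ p ∪ p ∪ q, k ∪ q ∪ q, k ∪ p ∪ q ∪ q)), k ∪ k ∪ p ∪ p ∪ r(p, k, p) ∪ r(q, p, k))
Right:  s(r((p ∪ q) ∪ ((p ∪ t(p, k)) ∪ p), (o ∪ q) ∪ s(k, k, k) ∪ r(q, p, k) ∪ k, r(p ∪ q ∪ q ∪ q, ((k ∪ (o ∪ k)) ∪ k) ∪ p, r(k, p, q ∪ o))), r(o ∪ t(r(k, q, k), r(k, p, p)), r(p, k, q) ∪ r(q, p, k) ∪ k ∪ p ∪ q, r(k ∪ (p ∪ p) ∪ q, (k ∪ q) ∪ q, (p ∪ (q ∪ q)) ∪ k)), ((o ∪ k) ∪ o) ∪ p ∪ k ∪ r(p, k, p ∪ o) ∪ r(k, q, p) ∪ p)
  Focus inside:  ((o ∪ k) ∪ o) ∪ p ∪ k ∪ r(p, k, p ∪ o) ∪ r(k, q, p) ∪ p
  Flatten:  o ∪ k ∪ o ∪ p ∪ k ∪ r(p, k, p ∪ o) ∪ r(k, q, p) ∪ p
  Simplify inside:  r(p, k, p ∪ o)  →  r(p, k, p)
  Unit:  drop o (×2)
  Sort arguments:  k ∪ k ∪ p ∪ p ∪ r(k, q, p) ∪ r(p, k, p)
  Put back:  s(r(p ∪ p ∪ p ∪ q ∪ t(p, k), k ∪ q ∪ r(q, p, k) ∪ s(k, k, k), r(p ∪ q ∪ q ∪ q, k ∪ k ∪ k ∪ p, r(k, p, q))), r(t(r(k, q, k), r(k, p, p)), k ∪ p ∪ q ∪ r(p, k, q) ∪ r(q, p, k), r(k ∪ p ∪ p ∪ q, k ∪ q ∪ q, k ∪ p ∪ q ∪ q)), k ∪ k ∪ p ∪ p ∪ r(k, q, p) ∪ r(p, k, p))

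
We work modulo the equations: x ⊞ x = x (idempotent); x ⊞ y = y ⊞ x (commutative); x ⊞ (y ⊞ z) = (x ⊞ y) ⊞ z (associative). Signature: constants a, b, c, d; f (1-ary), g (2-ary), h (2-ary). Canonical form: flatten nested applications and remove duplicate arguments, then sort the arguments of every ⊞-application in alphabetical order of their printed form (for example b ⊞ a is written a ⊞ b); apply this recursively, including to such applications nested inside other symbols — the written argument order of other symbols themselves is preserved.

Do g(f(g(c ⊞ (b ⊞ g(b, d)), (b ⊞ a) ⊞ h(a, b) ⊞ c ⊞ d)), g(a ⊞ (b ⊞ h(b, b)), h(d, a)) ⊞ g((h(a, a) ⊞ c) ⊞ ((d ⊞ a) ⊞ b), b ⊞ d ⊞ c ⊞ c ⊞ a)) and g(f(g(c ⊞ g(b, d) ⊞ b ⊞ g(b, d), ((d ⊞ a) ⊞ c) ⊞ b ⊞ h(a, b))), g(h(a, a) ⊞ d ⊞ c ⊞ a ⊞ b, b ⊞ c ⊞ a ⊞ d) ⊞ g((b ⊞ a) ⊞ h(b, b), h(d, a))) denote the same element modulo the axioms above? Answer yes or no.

Left:  g(f(g(c ⊞ (b ⊞ g(b, d)), (b ⊞ a) ⊞ h(a, b) ⊞ c ⊞ d)), g(a ⊞ (b ⊞ h(b, b)), h(d, a)) ⊞ g((h(a, a) ⊞ c) ⊞ ((d ⊞ a) ⊞ b), b ⊞ d ⊞ c ⊞ c ⊞ a))
  Descend into:  g(a ⊞ (b ⊞ h(b, b)), h(d, a)) ⊞ g((h(a, a) ⊞ c) ⊞ ((d ⊞ a) ⊞ b), b ⊞ d ⊞ c ⊞ c ⊞ a)
  Canonicalize subterm:  g(a ⊞ (b ⊞ h(b, b)), h(d, a))  →  g(a ⊞ b ⊞ h(b, b), h(d, a))
  Inside:  g((h(a, a) ⊞ c) ⊞ ((d ⊞ a) ⊞ b), b ⊞ d ⊞ c ⊞ c ⊞ a)  →  g(a ⊞ b ⊞ c ⊞ d ⊞ h(a, a), a ⊞ b ⊞ c ⊞ d)
  Sort:  g(a ⊞ b ⊞ c ⊞ d ⊞ h(a, a), a ⊞ b ⊞ c ⊞ d) ⊞ g(a ⊞ b ⊞ h(b, b), h(d, a))
  Put back:  g(f(g(b ⊞ c ⊞ g(b, d), a ⊞ b ⊞ c ⊞ d ⊞ h(a, b))), g(a ⊞ b ⊞ c ⊞ d ⊞ h(a, a), a ⊞ b ⊞ c ⊞ d) ⊞ g(a ⊞ b ⊞ h(b, b), h(d, a)))
Right:  g(f(g(c ⊞ g(b, d) ⊞ b ⊞ g(b, d), ((d ⊞ a) ⊞ c) ⊞ b ⊞ h(a, b))), g(h(a, a) ⊞ d ⊞ c ⊞ a ⊞ b, b ⊞ c ⊞ a ⊞ d) ⊞ g((b ⊞ a) ⊞ h(b, b), h(d, a)))
  Descend into:  g(h(a, a) ⊞ d ⊞ c ⊞ a ⊞ b, b ⊞ c ⊞ a ⊞ d) ⊞ g((b ⊞ a) ⊞ h(b, b), h(d, a))
  Inside:  g(h(a, a) ⊞ d ⊞ c ⊞ a ⊞ b, b ⊞ c ⊞ a ⊞ d)  →  g(a ⊞ b ⊞ c ⊞ d ⊞ h(a, a), a ⊞ b ⊞ c ⊞ d)
  Canonicalize subterm:  g((b ⊞ a) ⊞ h(b, b), h(d, a))  →  g(a ⊞ b ⊞ h(b, b), h(d, a))
  Sort arguments:  g(a ⊞ b ⊞ c ⊞ d ⊞ h(a, a), a ⊞ b ⊞ c ⊞ d) ⊞ g(a ⊞ b ⊞ h(b, b), h(d, a))
  Reassemble:  g(f(g(b ⊞ c ⊞ g(b, d), a ⊞ b ⊞ c ⊞ d ⊞ h(a, b))), g(a ⊞ b ⊞ c ⊞ d ⊞ h(a, a), a ⊞ b ⊞ c ⊞ d) ⊞ g(a ⊞ b ⊞ h(b, b), h(d, a)))

Answer: yes — both canonical forms are g(f(g(b ⊞ c ⊞ g(b, d), a ⊞ b ⊞ c ⊞ d ⊞ h(a, b))), g(a ⊞ b ⊞ c ⊞ d ⊞ h(a, a), a ⊞ b ⊞ c ⊞ d) ⊞ g(a ⊞ b ⊞ h(b, b), h(d, a)))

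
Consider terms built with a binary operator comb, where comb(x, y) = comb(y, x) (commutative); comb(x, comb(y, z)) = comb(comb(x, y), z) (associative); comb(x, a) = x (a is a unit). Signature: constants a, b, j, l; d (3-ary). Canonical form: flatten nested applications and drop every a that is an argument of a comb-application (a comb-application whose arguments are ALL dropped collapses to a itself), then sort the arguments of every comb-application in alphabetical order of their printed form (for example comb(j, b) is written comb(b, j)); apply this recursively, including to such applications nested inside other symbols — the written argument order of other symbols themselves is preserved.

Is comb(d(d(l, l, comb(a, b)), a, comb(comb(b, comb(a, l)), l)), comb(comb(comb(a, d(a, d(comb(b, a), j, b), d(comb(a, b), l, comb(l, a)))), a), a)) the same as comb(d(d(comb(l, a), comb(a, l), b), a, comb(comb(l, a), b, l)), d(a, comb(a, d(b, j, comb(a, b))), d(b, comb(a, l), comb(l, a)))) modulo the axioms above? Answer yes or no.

Answer: yes — both canonical forms are comb(d(a, d(b, j, b), d(b, l, l)), d(d(l, l, b), a, comb(b, l, l)))

Derivation:
Left:  comb(d(d(l, l, comb(a, b)), a, comb(comb(b, comb(a, l)), l)), comb(comb(comb(a, d(a, d(comb(b, a), j, b), d(comb(a, b), l, comb(l, a)))), a), a))
  Un-nest:  comb(d(d(l, l, comb(a, b)), a, comb(comb(b, comb(a, l)), l)), a, d(a, d(comb(b, a), j, b), d(comb(a, b), l, comb(l, a))), a, a)
  Inside:  d(d(l, l, comb(a, b)), a, comb(comb(b, comb(a, l)), l))  →  d(d(l, l, b), a, comb(b, l, l))
  Simplify inside:  d(a, d(comb(b, a), j, b), d(comb(a, b), l, comb(l, a)))  →  d(a, d(b, j, b), d(b, l, l))
  Drop the unit:  drop a (×3)
  Order the arguments:  comb(d(a, d(b, j, b), d(b, l, l)), d(d(l, l, b), a, comb(b, l, l)))
Right:  comb(d(d(comb(l, a), comb(a, l), b), a, comb(comb(l, a), b, l)), d(a, comb(a, d(b, j, comb(a, b))), d(b, comb(a, l), comb(l, a))))
  Canonicalize subterm:  d(d(comb(l, a), comb(a, l), b), a, comb(comb(l, a), b, l))  →  d(d(l, l, b), a, comb(b, l, l))
  Simplify inside:  d(a, comb(a, d(b, j, comb(a, b))), d(b, comb(a, l), comb(l, a)))  →  d(a, d(b, j, b), d(b, l, l))
  Sort arguments:  comb(d(a, d(b, j, b), d(b, l, l)), d(d(l, l, b), a, comb(b, l, l)))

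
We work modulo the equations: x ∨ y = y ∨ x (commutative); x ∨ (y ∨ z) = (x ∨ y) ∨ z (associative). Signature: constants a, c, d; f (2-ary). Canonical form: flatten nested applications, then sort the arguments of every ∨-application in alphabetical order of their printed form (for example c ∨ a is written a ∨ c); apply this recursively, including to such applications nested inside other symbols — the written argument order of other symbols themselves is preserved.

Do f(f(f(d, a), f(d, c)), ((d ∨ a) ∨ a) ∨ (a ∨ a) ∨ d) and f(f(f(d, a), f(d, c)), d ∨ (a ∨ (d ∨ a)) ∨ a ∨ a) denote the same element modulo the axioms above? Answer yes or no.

Answer: yes — both canonical forms are f(f(f(d, a), f(d, c)), a ∨ a ∨ a ∨ a ∨ d ∨ d)

Derivation:
Left:  f(f(f(d, a), f(d, c)), ((d ∨ a) ∨ a) ∨ (a ∨ a) ∨ d)
  Focus inside:  ((d ∨ a) ∨ a) ∨ (a ∨ a) ∨ d
  Un-nest:  d ∨ a ∨ a ∨ a ∨ a ∨ d
  Sort:  a ∨ a ∨ a ∨ a ∨ d ∨ d
  Reassemble:  f(f(f(d, a), f(d, c)), a ∨ a ∨ a ∨ a ∨ d ∨ d)
Right:  f(f(f(d, a), f(d, c)), d ∨ (a ∨ (d ∨ a)) ∨ a ∨ a)
  Descend into:  d ∨ (a ∨ (d ∨ a)) ∨ a ∨ a
  Flatten:  d ∨ a ∨ d ∨ a ∨ a ∨ a
  Sort:  a ∨ a ∨ a ∨ a ∨ d ∨ d
  Reassemble:  f(f(f(d, a), f(d, c)), a ∨ a ∨ a ∨ a ∨ d ∨ d)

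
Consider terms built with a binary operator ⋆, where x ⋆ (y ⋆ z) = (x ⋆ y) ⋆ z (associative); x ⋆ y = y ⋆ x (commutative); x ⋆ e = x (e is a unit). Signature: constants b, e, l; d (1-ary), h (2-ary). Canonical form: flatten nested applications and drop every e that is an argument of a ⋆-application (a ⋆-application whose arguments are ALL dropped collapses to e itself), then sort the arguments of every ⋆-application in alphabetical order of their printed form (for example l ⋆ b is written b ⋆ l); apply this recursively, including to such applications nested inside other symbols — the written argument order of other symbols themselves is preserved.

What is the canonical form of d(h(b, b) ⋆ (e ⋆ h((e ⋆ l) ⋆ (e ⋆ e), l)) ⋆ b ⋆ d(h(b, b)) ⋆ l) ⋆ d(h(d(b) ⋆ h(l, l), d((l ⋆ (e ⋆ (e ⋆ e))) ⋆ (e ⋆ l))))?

Canonicalize subterm:  d(h(b, b) ⋆ (e ⋆ h((e ⋆ l) ⋆ (e ⋆ e), l)) ⋆ b ⋆ d(h(b, b)) ⋆ l)  →  d(b ⋆ d(h(b, b)) ⋆ h(b, b) ⋆ h(l, l) ⋆ l)
Simplify inside:  d(h(d(b) ⋆ h(l, l), d((l ⋆ (e ⋆ (e ⋆ e))) ⋆ (e ⋆ l))))  →  d(h(d(b) ⋆ h(l, l), d(l ⋆ l)))
Order the arguments:  d(b ⋆ d(h(b, b)) ⋆ h(b, b) ⋆ h(l, l) ⋆ l) ⋆ d(h(d(b) ⋆ h(l, l), d(l ⋆ l)))

Answer: d(b ⋆ d(h(b, b)) ⋆ h(b, b) ⋆ h(l, l) ⋆ l) ⋆ d(h(d(b) ⋆ h(l, l), d(l ⋆ l)))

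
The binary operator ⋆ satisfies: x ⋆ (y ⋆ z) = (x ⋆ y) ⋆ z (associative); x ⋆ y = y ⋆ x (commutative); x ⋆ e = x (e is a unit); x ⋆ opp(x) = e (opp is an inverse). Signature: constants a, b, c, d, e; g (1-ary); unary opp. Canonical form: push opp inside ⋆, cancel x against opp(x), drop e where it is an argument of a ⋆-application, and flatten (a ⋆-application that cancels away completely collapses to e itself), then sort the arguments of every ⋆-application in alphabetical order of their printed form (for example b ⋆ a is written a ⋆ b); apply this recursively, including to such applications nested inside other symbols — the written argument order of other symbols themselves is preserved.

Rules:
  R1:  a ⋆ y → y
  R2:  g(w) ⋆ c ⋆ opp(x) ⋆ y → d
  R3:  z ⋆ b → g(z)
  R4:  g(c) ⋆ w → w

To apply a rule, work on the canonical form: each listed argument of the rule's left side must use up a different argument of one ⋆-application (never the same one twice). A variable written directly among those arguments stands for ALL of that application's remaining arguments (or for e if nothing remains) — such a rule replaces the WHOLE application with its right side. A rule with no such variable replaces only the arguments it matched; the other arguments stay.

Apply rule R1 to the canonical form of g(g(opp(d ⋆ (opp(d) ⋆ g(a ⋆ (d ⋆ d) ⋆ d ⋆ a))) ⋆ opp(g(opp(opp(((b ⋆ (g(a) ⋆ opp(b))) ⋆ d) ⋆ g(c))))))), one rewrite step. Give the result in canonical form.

Canonical form:  g(g(opp(g(a ⋆ a ⋆ d ⋆ d ⋆ d)) ⋆ opp(g(d ⋆ g(a) ⋆ g(c)))))
Match R1:  consume a;  y := a ⋆ d ⋆ d ⋆ d
Every leftover argument binds to the variable; the entire application is replaced.
Giving:  g(g(opp(g(a ⋆ d ⋆ d ⋆ d)) ⋆ opp(g(d ⋆ g(a) ⋆ g(c)))))

Answer: g(g(opp(g(a ⋆ d ⋆ d ⋆ d)) ⋆ opp(g(d ⋆ g(a) ⋆ g(c)))))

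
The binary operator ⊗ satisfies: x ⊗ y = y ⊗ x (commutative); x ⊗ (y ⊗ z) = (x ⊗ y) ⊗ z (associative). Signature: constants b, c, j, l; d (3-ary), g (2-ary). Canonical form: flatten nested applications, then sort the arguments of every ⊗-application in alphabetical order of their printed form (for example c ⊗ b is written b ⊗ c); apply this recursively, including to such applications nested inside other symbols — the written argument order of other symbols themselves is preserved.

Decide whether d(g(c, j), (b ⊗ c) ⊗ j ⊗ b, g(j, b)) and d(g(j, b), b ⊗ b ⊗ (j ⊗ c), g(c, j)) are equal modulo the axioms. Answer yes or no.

Answer: no — d(g(c, j), b ⊗ b ⊗ c ⊗ j, g(j, b)) vs d(g(j, b), b ⊗ b ⊗ c ⊗ j, g(c, j))

Derivation:
Left:  d(g(c, j), (b ⊗ c) ⊗ j ⊗ b, g(j, b))
  Work inside:  (b ⊗ c) ⊗ j ⊗ b
  Merge nested applications:  b ⊗ c ⊗ j ⊗ b
  Sort:  b ⊗ b ⊗ c ⊗ j
  Rebuild:  d(g(c, j), b ⊗ b ⊗ c ⊗ j, g(j, b))
Right:  d(g(j, b), b ⊗ b ⊗ (j ⊗ c), g(c, j))
  Focus inside:  b ⊗ b ⊗ (j ⊗ c)
  Un-nest:  b ⊗ b ⊗ j ⊗ c
  Sort arguments:  b ⊗ b ⊗ c ⊗ j
  Put back:  d(g(j, b), b ⊗ b ⊗ c ⊗ j, g(c, j))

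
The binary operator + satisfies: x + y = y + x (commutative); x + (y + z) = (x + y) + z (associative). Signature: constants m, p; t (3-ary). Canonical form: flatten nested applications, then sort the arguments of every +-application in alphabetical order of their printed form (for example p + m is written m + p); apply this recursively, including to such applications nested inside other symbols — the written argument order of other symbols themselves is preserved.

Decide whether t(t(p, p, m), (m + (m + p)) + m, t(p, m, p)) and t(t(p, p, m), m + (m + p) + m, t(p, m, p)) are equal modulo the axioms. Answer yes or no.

Left:  t(t(p, p, m), (m + (m + p)) + m, t(p, m, p))
  Work inside:  (m + (m + p)) + m
  Merge nested applications:  m + m + p + m
  Sort arguments:  m + m + m + p
  Rebuild:  t(t(p, p, m), m + m + m + p, t(p, m, p))
Right:  t(t(p, p, m), m + (m + p) + m, t(p, m, p))
  Focus inside:  m + (m + p) + m
  Flatten:  m + m + p + m
  Sort arguments:  m + m + m + p
  Reassemble:  t(t(p, p, m), m + m + m + p, t(p, m, p))

Answer: yes — both canonical forms are t(t(p, p, m), m + m + m + p, t(p, m, p))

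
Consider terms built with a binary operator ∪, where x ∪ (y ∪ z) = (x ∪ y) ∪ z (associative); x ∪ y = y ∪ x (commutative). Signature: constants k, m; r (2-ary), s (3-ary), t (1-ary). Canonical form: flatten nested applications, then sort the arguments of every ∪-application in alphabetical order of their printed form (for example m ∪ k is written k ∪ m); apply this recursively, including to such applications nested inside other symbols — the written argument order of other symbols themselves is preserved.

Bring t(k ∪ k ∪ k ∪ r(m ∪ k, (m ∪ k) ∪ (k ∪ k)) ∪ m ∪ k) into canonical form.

Answer: t(k ∪ k ∪ k ∪ k ∪ m ∪ r(k ∪ m, k ∪ k ∪ k ∪ m))

Derivation:
Work inside:  k ∪ k ∪ k ∪ r(m ∪ k, (m ∪ k) ∪ (k ∪ k)) ∪ m ∪ k
Inside:  r(m ∪ k, (m ∪ k) ∪ (k ∪ k))  →  r(k ∪ m, k ∪ k ∪ k ∪ m)
Sort:  k ∪ k ∪ k ∪ k ∪ m ∪ r(k ∪ m, k ∪ k ∪ k ∪ m)
Put back:  t(k ∪ k ∪ k ∪ k ∪ m ∪ r(k ∪ m, k ∪ k ∪ k ∪ m))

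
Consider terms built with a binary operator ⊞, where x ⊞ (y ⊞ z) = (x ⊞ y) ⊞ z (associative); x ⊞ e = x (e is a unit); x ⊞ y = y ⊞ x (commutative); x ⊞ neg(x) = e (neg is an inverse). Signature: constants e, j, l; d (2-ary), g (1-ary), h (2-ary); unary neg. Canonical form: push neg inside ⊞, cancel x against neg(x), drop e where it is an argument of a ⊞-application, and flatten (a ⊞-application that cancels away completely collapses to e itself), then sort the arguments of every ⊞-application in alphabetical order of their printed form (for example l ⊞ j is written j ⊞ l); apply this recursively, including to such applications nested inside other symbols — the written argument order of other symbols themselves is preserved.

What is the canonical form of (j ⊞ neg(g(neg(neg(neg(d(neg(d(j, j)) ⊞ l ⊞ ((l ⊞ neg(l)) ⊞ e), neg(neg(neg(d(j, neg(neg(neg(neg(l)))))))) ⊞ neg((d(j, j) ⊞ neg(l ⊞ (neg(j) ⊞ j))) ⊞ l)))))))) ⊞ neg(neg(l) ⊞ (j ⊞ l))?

Answer: neg(g(neg(d(l ⊞ neg(d(j, j)), neg(d(j, j)) ⊞ neg(d(j, l))))))

Derivation:
Push neg inside:  distribute neg over ⊞ and collapse double neg
Inverses cancel:  j cancels; l cancels
Combine occurrences:  neg(g(neg(d(l ⊞ neg(d(j, j)), neg(d(j, j)) ⊞ neg(d(j, l))))))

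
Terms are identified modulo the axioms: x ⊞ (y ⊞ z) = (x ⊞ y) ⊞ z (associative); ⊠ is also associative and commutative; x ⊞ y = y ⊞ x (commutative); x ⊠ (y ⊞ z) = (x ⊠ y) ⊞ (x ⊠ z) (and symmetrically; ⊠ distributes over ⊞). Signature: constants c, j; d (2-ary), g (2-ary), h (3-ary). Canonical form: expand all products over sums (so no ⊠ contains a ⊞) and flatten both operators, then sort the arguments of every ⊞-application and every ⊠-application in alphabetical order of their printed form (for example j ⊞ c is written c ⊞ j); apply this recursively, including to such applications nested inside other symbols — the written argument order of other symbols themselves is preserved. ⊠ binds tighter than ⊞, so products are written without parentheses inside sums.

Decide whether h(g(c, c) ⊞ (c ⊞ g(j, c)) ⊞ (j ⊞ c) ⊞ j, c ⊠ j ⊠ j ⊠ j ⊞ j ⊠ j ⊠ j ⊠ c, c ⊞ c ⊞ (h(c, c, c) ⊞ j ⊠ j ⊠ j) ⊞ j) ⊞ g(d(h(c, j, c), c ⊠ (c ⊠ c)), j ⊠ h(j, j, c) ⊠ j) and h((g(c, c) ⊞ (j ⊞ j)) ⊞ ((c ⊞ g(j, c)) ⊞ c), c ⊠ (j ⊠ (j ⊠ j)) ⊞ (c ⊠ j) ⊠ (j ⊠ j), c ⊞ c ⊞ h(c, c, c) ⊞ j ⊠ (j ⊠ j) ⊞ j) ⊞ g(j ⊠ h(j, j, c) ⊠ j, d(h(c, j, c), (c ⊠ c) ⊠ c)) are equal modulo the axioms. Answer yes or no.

Answer: no — g(d(h(c, j, c), c ⊠ c ⊠ c), h(j, j, c) ⊠ j ⊠ j) ⊞ h(c ⊞ c ⊞ g(c, c) ⊞ g(j, c) ⊞ j ⊞ j, c ⊠ j ⊠ j ⊠ j ⊞ c ⊠ j ⊠ j ⊠ j, c ⊞ c ⊞ h(c, c, c) ⊞ j ⊞ j ⊠ j ⊠ j) vs g(h(j, j, c) ⊠ j ⊠ j, d(h(c, j, c), c ⊠ c ⊠ c)) ⊞ h(c ⊞ c ⊞ g(c, c) ⊞ g(j, c) ⊞ j ⊞ j, c ⊠ j ⊠ j ⊠ j ⊞ c ⊠ j ⊠ j ⊠ j, c ⊞ c ⊞ h(c, c, c) ⊞ j ⊞ j ⊠ j ⊠ j)

Derivation:
Left:  h(g(c, c) ⊞ (c ⊞ g(j, c)) ⊞ (j ⊞ c) ⊞ j, c ⊠ j ⊠ j ⊠ j ⊞ j ⊠ j ⊠ j ⊠ c, c ⊞ c ⊞ (h(c, c, c) ⊞ j ⊠ j ⊠ j) ⊞ j) ⊞ g(d(h(c, j, c), c ⊠ (c ⊠ c)), j ⊠ h(j, j, c) ⊠ j)
  Un-nest:  h(c ⊞ c ⊞ g(c, c) ⊞ g(j, c) ⊞ j ⊞ j, c ⊠ j ⊠ j ⊠ j ⊞ c ⊠ j ⊠ j ⊠ j, c ⊞ c ⊞ h(c, c, c) ⊞ j ⊞ j ⊠ j ⊠ j) ⊞ g(d(h(c, j, c), c ⊠ c ⊠ c), h(j, j, c) ⊠ j ⊠ j)
  Order the arguments:  g(d(h(c, j, c), c ⊠ c ⊠ c), h(j, j, c) ⊠ j ⊠ j) ⊞ h(c ⊞ c ⊞ g(c, c) ⊞ g(j, c) ⊞ j ⊞ j, c ⊠ j ⊠ j ⊠ j ⊞ c ⊠ j ⊠ j ⊠ j, c ⊞ c ⊞ h(c, c, c) ⊞ j ⊞ j ⊠ j ⊠ j)
Right:  h((g(c, c) ⊞ (j ⊞ j)) ⊞ ((c ⊞ g(j, c)) ⊞ c), c ⊠ (j ⊠ (j ⊠ j)) ⊞ (c ⊠ j) ⊠ (j ⊠ j), c ⊞ c ⊞ h(c, c, c) ⊞ j ⊠ (j ⊠ j) ⊞ j) ⊞ g(j ⊠ h(j, j, c) ⊠ j, d(h(c, j, c), (c ⊠ c) ⊠ c))
  Flatten:  h(c ⊞ c ⊞ g(c, c) ⊞ g(j, c) ⊞ j ⊞ j, c ⊠ j ⊠ j ⊠ j ⊞ c ⊠ j ⊠ j ⊠ j, c ⊞ c ⊞ h(c, c, c) ⊞ j ⊞ j ⊠ j ⊠ j) ⊞ g(h(j, j, c) ⊠ j ⊠ j, d(h(c, j, c), c ⊠ c ⊠ c))
  Order the arguments:  g(h(j, j, c) ⊠ j ⊠ j, d(h(c, j, c), c ⊠ c ⊠ c)) ⊞ h(c ⊞ c ⊞ g(c, c) ⊞ g(j, c) ⊞ j ⊞ j, c ⊠ j ⊠ j ⊠ j ⊞ c ⊠ j ⊠ j ⊠ j, c ⊞ c ⊞ h(c, c, c) ⊞ j ⊞ j ⊠ j ⊠ j)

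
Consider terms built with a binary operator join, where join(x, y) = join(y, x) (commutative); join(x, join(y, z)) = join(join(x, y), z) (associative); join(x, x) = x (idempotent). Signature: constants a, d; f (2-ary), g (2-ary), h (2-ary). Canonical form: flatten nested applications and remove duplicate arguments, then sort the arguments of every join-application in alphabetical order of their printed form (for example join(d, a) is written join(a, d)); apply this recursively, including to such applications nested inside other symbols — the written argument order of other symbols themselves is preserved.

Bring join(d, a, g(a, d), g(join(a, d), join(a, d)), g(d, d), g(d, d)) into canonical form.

Answer: join(a, d, g(a, d), g(d, d), g(join(a, d), join(a, d)))

Derivation:
Deduplicate:  drop duplicate g(d, d)
Order the arguments:  join(a, d, g(a, d), g(d, d), g(join(a, d), join(a, d)))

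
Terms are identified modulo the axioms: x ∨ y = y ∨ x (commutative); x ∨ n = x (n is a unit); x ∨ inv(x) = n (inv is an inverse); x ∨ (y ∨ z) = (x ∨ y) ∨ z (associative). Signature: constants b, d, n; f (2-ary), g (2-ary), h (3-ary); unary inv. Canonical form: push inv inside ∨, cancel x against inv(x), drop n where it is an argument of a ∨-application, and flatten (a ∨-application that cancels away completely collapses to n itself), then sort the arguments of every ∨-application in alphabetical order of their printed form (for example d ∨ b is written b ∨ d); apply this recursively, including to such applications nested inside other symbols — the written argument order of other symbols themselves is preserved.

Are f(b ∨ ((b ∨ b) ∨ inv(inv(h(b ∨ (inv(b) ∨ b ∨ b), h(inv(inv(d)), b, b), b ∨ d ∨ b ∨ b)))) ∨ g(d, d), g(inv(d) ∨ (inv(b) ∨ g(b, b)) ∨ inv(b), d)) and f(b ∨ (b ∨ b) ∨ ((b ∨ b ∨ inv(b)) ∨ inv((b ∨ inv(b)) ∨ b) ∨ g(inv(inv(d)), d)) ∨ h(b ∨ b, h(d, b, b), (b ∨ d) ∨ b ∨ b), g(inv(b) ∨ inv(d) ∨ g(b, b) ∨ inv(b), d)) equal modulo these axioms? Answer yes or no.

Answer: yes — both canonical forms are f(b ∨ b ∨ b ∨ g(d, d) ∨ h(b ∨ b, h(d, b, b), b ∨ b ∨ b ∨ d), g(g(b, b) ∨ inv(b) ∨ inv(b) ∨ inv(d), d))

Derivation:
Left:  f(b ∨ ((b ∨ b) ∨ inv(inv(h(b ∨ (inv(b) ∨ b ∨ b), h(inv(inv(d)), b, b), b ∨ d ∨ b ∨ b)))) ∨ g(d, d), g(inv(d) ∨ (inv(b) ∨ g(b, b)) ∨ inv(b), d))
  Focus inside:  b ∨ ((b ∨ b) ∨ inv(inv(h(b ∨ (inv(b) ∨ b ∨ b), h(inv(inv(d)), b, b), b ∨ d ∨ b ∨ b)))) ∨ g(d, d)
  Push inv inside:  distribute inv over ∨ and collapse double inv
  Collect terms:  b ∨ b ∨ b ∨ h(b ∨ b, h(d, b, b), b ∨ b ∨ b ∨ d) ∨ g(d, d)
  Sort:  b ∨ b ∨ b ∨ g(d, d) ∨ h(b ∨ b, h(d, b, b), b ∨ b ∨ b ∨ d)
  Put back:  f(b ∨ b ∨ b ∨ g(d, d) ∨ h(b ∨ b, h(d, b, b), b ∨ b ∨ b ∨ d), g(g(b, b) ∨ inv(b) ∨ inv(b) ∨ inv(d), d))
Right:  f(b ∨ (b ∨ b) ∨ ((b ∨ b ∨ inv(b)) ∨ inv((b ∨ inv(b)) ∨ b) ∨ g(inv(inv(d)), d)) ∨ h(b ∨ b, h(d, b, b), (b ∨ d) ∨ b ∨ b), g(inv(b) ∨ inv(d) ∨ g(b, b) ∨ inv(b), d))
  Work inside:  b ∨ (b ∨ b) ∨ ((b ∨ b ∨ inv(b)) ∨ inv((b ∨ inv(b)) ∨ b) ∨ g(inv(inv(d)), d)) ∨ h(b ∨ b, h(d, b, b), (b ∨ d) ∨ b ∨ b)
  Push inv inside:  distribute inv over ∨ and collapse double inv
  Combine occurrences:  b ∨ b ∨ b ∨ g(d, d) ∨ h(b ∨ b, h(d, b, b), b ∨ b ∨ b ∨ d)
  Reassemble:  f(b ∨ b ∨ b ∨ g(d, d) ∨ h(b ∨ b, h(d, b, b), b ∨ b ∨ b ∨ d), g(g(b, b) ∨ inv(b) ∨ inv(b) ∨ inv(d), d))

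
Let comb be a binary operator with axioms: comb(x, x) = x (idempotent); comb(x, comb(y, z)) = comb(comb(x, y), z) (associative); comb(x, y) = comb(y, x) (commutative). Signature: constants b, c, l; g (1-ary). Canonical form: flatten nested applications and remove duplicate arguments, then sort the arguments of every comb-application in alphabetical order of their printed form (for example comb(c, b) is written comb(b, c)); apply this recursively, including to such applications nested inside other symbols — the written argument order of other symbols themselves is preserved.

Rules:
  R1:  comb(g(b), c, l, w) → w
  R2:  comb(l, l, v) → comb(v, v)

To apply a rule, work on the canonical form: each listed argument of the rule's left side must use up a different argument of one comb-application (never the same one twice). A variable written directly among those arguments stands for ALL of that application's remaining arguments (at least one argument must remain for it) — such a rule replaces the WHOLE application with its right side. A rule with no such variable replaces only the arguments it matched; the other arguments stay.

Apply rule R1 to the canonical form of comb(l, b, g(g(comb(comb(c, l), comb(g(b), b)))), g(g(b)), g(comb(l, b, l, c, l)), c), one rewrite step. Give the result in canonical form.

Answer: comb(b, c, g(comb(b, c, l)), g(g(b)), l)

Derivation:
Canonical form:  comb(b, c, g(comb(b, c, l)), g(g(b)), g(g(comb(b, c, g(b), l))), l)
R1 matches:  uses c, g(b), l;  w := b
The extension variable absorbs all remaining arguments, so the whole application is rewritten.
Giving:  comb(b, c, g(comb(b, c, l)), g(g(b)), l)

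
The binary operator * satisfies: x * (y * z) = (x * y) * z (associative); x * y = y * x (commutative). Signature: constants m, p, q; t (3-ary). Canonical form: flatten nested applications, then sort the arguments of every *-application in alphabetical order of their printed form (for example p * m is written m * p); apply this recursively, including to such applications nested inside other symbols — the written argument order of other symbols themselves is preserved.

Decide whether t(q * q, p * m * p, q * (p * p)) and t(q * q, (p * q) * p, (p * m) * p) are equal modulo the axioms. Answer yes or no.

Left:  t(q * q, p * m * p, q * (p * p))
  Focus inside:  q * (p * p)
  Merge nested applications:  q * p * p
  Order the arguments:  p * p * q
  Put back:  t(q * q, m * p * p, p * p * q)
Right:  t(q * q, (p * q) * p, (p * m) * p)
  Descend into:  (p * m) * p
  Flatten:  p * m * p
  Sort arguments:  m * p * p
  Rebuild:  t(q * q, p * p * q, m * p * p)

Answer: no — t(q * q, m * p * p, p * p * q) vs t(q * q, p * p * q, m * p * p)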